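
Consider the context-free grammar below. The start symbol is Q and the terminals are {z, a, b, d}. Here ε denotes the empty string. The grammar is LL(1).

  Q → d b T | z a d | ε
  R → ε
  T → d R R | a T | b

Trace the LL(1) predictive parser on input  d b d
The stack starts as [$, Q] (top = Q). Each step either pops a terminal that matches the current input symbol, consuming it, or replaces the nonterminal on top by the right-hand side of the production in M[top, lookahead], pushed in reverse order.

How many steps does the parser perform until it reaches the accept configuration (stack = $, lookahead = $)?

step 1: stack=$ Q  input=d b d $  — expand Q → d b T
step 2: stack=$ T b d  input=d b d $  — match d
step 3: stack=$ T b  input=b d $  — match b
step 4: stack=$ T  input=d $  — expand T → d R R
step 5: stack=$ R R d  input=d $  — match d
step 6: stack=$ R R  input=$  — expand R → ε
step 7: stack=$ R  input=$  — expand R → ε
Accept reached after 7 steps.

7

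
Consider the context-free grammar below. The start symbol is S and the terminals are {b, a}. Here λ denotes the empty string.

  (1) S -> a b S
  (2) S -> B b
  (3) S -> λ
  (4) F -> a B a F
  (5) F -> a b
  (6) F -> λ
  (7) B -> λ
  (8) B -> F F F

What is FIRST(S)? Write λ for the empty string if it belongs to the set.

FIRST(F) = {λ, a}
FIRST(B) = {λ, a}  (via F F F)
FIRST(S) = {λ, a, b}  (via B b)

{λ, a, b}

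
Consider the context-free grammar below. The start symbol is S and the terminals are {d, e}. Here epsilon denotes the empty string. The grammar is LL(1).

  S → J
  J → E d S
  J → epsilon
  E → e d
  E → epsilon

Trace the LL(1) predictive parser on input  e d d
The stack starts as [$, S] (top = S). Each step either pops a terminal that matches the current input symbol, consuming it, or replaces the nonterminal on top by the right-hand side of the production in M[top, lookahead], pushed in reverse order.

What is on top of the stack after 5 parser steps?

d

step 1: stack=$ S  input=e d d $  — expand S → J
step 2: stack=$ J  input=e d d $  — expand J → E d S
step 3: stack=$ S d E  input=e d d $  — expand E → e d
step 4: stack=$ S d d e  input=e d d $  — match e
step 5: stack=$ S d d  input=d d $  — match d
Stack after step 5: $ S d (top = d).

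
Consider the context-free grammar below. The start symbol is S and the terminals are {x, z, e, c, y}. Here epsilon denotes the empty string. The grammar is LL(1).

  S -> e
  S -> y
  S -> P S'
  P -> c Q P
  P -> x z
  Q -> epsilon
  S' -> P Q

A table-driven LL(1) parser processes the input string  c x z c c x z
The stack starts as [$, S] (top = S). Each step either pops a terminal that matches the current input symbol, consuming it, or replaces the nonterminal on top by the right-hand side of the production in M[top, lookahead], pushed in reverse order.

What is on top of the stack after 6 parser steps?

z

step 1: stack=$ S  input=c x z c c x z $  — expand S -> P S'
step 2: stack=$ S' P  input=c x z c c x z $  — expand P -> c Q P
step 3: stack=$ S' P Q c  input=c x z c c x z $  — match c
step 4: stack=$ S' P Q  input=x z c c x z $  — expand Q -> epsilon
step 5: stack=$ S' P  input=x z c c x z $  — expand P -> x z
step 6: stack=$ S' z x  input=x z c c x z $  — match x
Stack after step 6: $ S' z (top = z).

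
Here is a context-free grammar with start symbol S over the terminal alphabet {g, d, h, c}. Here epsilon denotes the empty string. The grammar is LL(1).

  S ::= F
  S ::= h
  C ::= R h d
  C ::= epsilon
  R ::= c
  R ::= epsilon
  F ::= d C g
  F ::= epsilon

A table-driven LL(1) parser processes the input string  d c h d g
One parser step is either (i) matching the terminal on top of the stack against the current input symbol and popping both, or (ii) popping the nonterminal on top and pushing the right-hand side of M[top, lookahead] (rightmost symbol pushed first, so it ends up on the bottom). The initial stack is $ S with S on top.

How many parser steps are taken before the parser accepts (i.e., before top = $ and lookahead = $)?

9

step 1: stack=$ S  input=d c h d g $  — expand S ::= F
step 2: stack=$ F  input=d c h d g $  — expand F ::= d C g
step 3: stack=$ g C d  input=d c h d g $  — match d
step 4: stack=$ g C  input=c h d g $  — expand C ::= R h d
step 5: stack=$ g d h R  input=c h d g $  — expand R ::= c
step 6: stack=$ g d h c  input=c h d g $  — match c
step 7: stack=$ g d h  input=h d g $  — match h
step 8: stack=$ g d  input=d g $  — match d
step 9: stack=$ g  input=g $  — match g
Accept reached after 9 steps.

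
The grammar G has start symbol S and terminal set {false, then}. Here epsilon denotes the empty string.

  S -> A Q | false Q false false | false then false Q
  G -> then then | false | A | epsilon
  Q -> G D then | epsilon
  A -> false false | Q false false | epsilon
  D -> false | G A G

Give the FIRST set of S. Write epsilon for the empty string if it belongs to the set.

FIRST(S): from S->A Q we get {epsilon, false, then}; from S->false Q false false we get {false}; from S->false then false Q we get {false}. So FIRST(S) = {epsilon, false, then}.
FIRST(G): from G->then then we get {then}; from G->false we get {false}; from G->A we get {epsilon, false, then}; from G->epsilon we get {epsilon}. So FIRST(G) = {epsilon, false, then}.
FIRST(Q): from Q->G D then we get {false, then}; from Q->epsilon we get {epsilon}. So FIRST(Q) = {epsilon, false, then}.
FIRST(A): from A->false false we get {false}; from A->Q false false we get {false, then}; from A->epsilon we get {epsilon}. So FIRST(A) = {epsilon, false, then}.
FIRST(D): from D->false we get {false}; from D->G A G we get {epsilon, false, then}. So FIRST(D) = {epsilon, false, then}.

{epsilon, false, then}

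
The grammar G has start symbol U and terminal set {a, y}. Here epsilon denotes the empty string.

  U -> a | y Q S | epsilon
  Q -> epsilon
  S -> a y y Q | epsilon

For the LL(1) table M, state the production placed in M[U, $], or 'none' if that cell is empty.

U -> epsilon

FIRST(U): from U->a we get {a}; from U->y Q S we get {y}; from U->epsilon we get {epsilon}. So FIRST(U) = {epsilon, a, y}.
FIRST(Q): from Q->epsilon we get {epsilon}. So FIRST(Q) = {epsilon}.
FIRST(S): from S->a y y Q we get {a}; from S->epsilon we get {epsilon}. So FIRST(S) = {epsilon, a}.
FOLLOW(U) includes $ since U is the start symbol.
FOLLOW(U): U appears on no right-hand side. Thus FOLLOW(U) = {$}.
For U -> a: FIRST(a) = {a}, so it goes in M[U, t] for t ∈ {a}.
For U -> y Q S: FIRST(y Q S) = {y}, so it goes in M[U, t] for t ∈ {y}.
For U -> epsilon: FIRST(epsilon) = {epsilon}, so it goes in M[U, t] for t ∈ {}; since epsilon ∈ FIRST, also for every t ∈ FOLLOW(U) = {$}.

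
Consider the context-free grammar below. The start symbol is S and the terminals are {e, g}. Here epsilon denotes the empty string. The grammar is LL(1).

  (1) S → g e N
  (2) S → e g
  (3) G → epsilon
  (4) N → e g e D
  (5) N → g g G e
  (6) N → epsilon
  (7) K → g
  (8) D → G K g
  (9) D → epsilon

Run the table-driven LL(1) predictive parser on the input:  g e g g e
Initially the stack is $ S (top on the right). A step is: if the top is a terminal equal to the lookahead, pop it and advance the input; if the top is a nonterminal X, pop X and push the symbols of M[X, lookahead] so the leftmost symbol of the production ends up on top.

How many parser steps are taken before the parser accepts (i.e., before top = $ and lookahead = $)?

     Stack      Input        Action
  1  $ S        g e g g e $  expand S → g e N
  2  $ N e g    g e g g e $  match g
  3  $ N e      e g g e $    match e
  4  $ N        g g e $      expand N → g g G e
  5  $ e G g g  g g e $      match g
  6  $ e G g    g e $        match g
  7  $ e G      e $          expand G → epsilon
  8  $ e        e $          match e
Accept reached after 8 steps.

8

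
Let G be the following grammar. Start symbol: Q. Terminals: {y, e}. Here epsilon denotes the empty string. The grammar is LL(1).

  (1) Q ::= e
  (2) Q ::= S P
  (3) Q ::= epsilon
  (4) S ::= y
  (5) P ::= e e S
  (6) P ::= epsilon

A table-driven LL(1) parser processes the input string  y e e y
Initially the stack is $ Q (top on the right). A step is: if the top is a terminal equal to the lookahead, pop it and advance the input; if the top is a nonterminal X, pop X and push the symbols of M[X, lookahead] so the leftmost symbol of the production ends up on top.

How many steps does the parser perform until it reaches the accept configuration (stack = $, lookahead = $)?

8

step 1: stack=$ Q  input=y e e y $  — expand Q ::= S P
step 2: stack=$ P S  input=y e e y $  — expand S ::= y
step 3: stack=$ P y  input=y e e y $  — match y
step 4: stack=$ P  input=e e y $  — expand P ::= e e S
step 5: stack=$ S e e  input=e e y $  — match e
step 6: stack=$ S e  input=e y $  — match e
step 7: stack=$ S  input=y $  — expand S ::= y
step 8: stack=$ y  input=y $  — match y
Accept reached after 8 steps.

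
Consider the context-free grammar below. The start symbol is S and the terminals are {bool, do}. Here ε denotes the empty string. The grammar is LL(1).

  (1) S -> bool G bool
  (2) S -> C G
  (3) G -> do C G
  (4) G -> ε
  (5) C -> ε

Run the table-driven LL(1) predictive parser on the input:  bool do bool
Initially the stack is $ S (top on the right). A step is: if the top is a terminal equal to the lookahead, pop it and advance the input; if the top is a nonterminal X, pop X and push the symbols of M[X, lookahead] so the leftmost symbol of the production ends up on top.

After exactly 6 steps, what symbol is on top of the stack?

bool

step 1: stack=$ S  input=bool do bool $  — expand S -> bool G bool
step 2: stack=$ bool G bool  input=bool do bool $  — match bool
step 3: stack=$ bool G  input=do bool $  — expand G -> do C G
step 4: stack=$ bool G C do  input=do bool $  — match do
step 5: stack=$ bool G C  input=bool $  — expand C -> ε
step 6: stack=$ bool G  input=bool $  — expand G -> ε
Stack after step 6: $ bool (top = bool).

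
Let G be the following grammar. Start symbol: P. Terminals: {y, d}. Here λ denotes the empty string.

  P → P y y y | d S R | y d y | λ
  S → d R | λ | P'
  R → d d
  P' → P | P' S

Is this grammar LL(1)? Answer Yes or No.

FIRST(P) = {λ, d, y}
FIRST(S) = {λ, d, y}
FIRST(R) = {d}
FIRST(P') = {λ, d, y}
FOLLOW(P) = {$, d, y}
FOLLOW(S) = {d, y}
FOLLOW(R) = {$, d, y}
FOLLOW(P') = {d, y}
Cell M[P, d] receives both P → P y y y and P → d S R and P → λ — the grammar is not LL(1).

No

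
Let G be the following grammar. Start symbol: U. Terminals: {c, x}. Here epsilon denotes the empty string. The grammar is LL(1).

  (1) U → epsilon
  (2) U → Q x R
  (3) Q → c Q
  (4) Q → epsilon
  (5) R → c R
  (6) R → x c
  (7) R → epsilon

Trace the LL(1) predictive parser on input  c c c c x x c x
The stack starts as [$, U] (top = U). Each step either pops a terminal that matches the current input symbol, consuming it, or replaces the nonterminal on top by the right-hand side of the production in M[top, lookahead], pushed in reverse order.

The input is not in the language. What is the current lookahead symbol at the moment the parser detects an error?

      Stack      Input              Action
   1  $ U        c c c c x x c x $  expand U → Q x R
   2  $ R x Q    c c c c x x c x $  expand Q → c Q
   3  $ R x Q c  c c c c x x c x $  match c
   4  $ R x Q    c c c x x c x $    expand Q → c Q
   5  $ R x Q c  c c c x x c x $    match c
   6  $ R x Q    c c x x c x $      expand Q → c Q
   7  $ R x Q c  c c x x c x $      match c
   8  $ R x Q    c x x c x $        expand Q → c Q
   9  $ R x Q c  c x x c x $        match c
  10  $ R x Q    x x c x $          expand Q → epsilon
  11  $ R x      x x c x $          match x
  12  $ R        x c x $            expand R → x c
  13  $ c x      x c x $            match x
  14  $ c        c x $              match c
  15  $          x $                error: stack empty but input remains

x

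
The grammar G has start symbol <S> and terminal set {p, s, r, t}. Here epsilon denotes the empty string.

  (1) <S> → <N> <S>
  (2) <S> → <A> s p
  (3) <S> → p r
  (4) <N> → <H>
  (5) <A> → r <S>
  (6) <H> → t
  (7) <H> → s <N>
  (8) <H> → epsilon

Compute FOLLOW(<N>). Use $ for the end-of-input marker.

{p, r, s, t}

FIRST(<A>) = {r}
FIRST(<H>) = {epsilon, s, t}
FIRST(<N>) = {epsilon, s, t}  (via <H>)
FIRST(<S>) = {p, r, s, t}  (via <N> <S>, <A> s p)
FOLLOW(<S>) includes $ since <S> is the start symbol.
FOLLOW(<A>): in <S>→<A> s p, <A> is followed by s p with FIRST {s}. Thus FOLLOW(<A>) = {s}.
FOLLOW(<S>): in <S>→<N> <S>, the suffix after <S> is empty (adds nothing new); in <A>→r <S>, the suffix after <S> is empty, so FOLLOW(<S>) ⊇ FOLLOW(<A>) = {s}. Thus FOLLOW(<S>) = {$, s}.
FOLLOW(<N>): in <S>→<N> <S>, <N> is followed by <S> with FIRST {p, r, s, t}; in <H>→s <N>, the suffix after <N> is empty, so FOLLOW(<N>) ⊇ FOLLOW(<H>) = {p, r, s, t}. Thus FOLLOW(<N>) = {p, r, s, t}.
FOLLOW(<H>): in <N>→<H>, the suffix after <H> is empty, so FOLLOW(<H>) ⊇ FOLLOW(<N>) = {p, r, s, t}. Thus FOLLOW(<H>) = {p, r, s, t}.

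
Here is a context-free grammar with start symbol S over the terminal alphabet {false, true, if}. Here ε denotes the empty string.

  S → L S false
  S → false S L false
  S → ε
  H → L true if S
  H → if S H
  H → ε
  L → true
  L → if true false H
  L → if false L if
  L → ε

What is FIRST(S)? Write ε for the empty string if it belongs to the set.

FIRST(L): from L→true we get {true}; from L→if true false H we get {if}; from L→if false L if we get {if}; from L→ε we get {ε}. So FIRST(L) = {ε, if, true}.
FIRST(S): from S→L S false we get {false, if, true}; from S→false S L false we get {false}; from S→ε we get {ε}. So FIRST(S) = {ε, false, if, true}.
FIRST(H): from H→L true if S we get {if, true}; from H→if S H we get {if}; from H→ε we get {ε}. So FIRST(H) = {ε, if, true}.

{ε, false, if, true}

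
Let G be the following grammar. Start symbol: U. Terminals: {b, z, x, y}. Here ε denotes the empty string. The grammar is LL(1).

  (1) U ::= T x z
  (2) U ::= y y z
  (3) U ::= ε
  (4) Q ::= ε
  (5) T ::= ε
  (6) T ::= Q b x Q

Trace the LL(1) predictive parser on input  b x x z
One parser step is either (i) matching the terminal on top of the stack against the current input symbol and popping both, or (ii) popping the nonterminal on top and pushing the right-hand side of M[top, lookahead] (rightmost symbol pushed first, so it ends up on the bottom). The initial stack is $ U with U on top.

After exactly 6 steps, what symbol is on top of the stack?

     Stack          Input      Action
  1  $ U            b x x z $  expand U ::= T x z
  2  $ z x T        b x x z $  expand T ::= Q b x Q
  3  $ z x Q x b Q  b x x z $  expand Q ::= ε
  4  $ z x Q x b    b x x z $  match b
  5  $ z x Q x      x x z $    match x
  6  $ z x Q        x z $      expand Q ::= ε
Stack after step 6: $ z x (top = x).

x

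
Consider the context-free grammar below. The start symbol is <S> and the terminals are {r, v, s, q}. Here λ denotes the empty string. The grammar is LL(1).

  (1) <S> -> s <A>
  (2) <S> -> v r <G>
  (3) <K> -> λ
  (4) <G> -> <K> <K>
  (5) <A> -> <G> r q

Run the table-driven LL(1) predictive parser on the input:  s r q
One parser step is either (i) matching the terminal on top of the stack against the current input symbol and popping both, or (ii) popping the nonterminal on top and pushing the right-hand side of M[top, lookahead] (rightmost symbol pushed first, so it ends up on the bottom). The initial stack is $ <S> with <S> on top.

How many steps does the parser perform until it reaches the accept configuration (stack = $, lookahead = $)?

     Stack          Input    Action
  1  $ <S>          s r q $  expand <S> -> s <A>
  2  $ <A> s        s r q $  match s
  3  $ <A>          r q $    expand <A> -> <G> r q
  4  $ q r <G>      r q $    expand <G> -> <K> <K>
  5  $ q r <K> <K>  r q $    expand <K> -> λ
  6  $ q r <K>      r q $    expand <K> -> λ
  7  $ q r          r q $    match r
  8  $ q            q $      match q
Accept reached after 8 steps.

8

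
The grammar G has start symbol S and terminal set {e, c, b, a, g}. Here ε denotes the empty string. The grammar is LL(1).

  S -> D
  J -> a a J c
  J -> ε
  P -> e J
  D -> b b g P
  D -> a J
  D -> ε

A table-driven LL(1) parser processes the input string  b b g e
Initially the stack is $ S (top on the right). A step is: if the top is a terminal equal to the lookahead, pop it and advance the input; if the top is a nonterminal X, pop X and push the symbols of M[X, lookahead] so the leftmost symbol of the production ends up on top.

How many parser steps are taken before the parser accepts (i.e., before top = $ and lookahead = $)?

8

step 1: stack=$ S  input=b b g e $  — expand S -> D
step 2: stack=$ D  input=b b g e $  — expand D -> b b g P
step 3: stack=$ P g b b  input=b b g e $  — match b
step 4: stack=$ P g b  input=b g e $  — match b
step 5: stack=$ P g  input=g e $  — match g
step 6: stack=$ P  input=e $  — expand P -> e J
step 7: stack=$ J e  input=e $  — match e
step 8: stack=$ J  input=$  — expand J -> ε
Accept reached after 8 steps.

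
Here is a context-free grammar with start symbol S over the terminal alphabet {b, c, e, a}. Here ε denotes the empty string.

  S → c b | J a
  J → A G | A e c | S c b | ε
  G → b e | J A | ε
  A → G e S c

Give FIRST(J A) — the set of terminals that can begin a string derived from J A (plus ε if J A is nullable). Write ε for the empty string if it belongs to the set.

{a, b, c, e}

FIRST(S) = {a, b, c, e}  (via J a)
FIRST(J) = {ε, a, b, c, e}  (via A G, A e c, S c b)
FIRST(G) = {ε, a, b, c, e}  (via J A)
FIRST(A) = {a, b, c, e}  (via G e S c)
FIRST(J A): take FIRST of each symbol in turn, carrying on past any symbol whose FIRST contains ε; result {a, b, c, e}.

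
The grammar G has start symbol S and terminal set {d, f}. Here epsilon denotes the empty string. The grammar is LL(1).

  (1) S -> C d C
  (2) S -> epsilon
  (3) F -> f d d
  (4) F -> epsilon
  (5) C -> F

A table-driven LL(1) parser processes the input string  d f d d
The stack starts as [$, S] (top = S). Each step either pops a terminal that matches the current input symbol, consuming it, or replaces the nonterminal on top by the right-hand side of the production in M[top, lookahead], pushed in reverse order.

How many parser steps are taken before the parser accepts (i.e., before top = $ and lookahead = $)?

9

     Stack    Input      Action
  1  $ S      d f d d $  expand S -> C d C
  2  $ C d C  d f d d $  expand C -> F
  3  $ C d F  d f d d $  expand F -> epsilon
  4  $ C d    d f d d $  match d
  5  $ C      f d d $    expand C -> F
  6  $ F      f d d $    expand F -> f d d
  7  $ d d f  f d d $    match f
  8  $ d d    d d $      match d
  9  $ d      d $        match d
Accept reached after 9 steps.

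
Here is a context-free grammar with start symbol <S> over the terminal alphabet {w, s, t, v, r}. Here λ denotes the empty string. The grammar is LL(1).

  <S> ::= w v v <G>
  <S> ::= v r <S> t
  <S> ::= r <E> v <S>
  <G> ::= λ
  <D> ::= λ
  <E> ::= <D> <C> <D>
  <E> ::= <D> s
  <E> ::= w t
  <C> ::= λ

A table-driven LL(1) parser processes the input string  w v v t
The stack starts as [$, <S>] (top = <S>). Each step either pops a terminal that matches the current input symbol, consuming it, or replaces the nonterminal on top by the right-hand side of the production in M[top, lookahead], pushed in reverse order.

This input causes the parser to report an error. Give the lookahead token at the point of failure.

t

     Stack        Input      Action
  1  $ <S>        w v v t $  expand <S> ::= w v v <G>
  2  $ <G> v v w  w v v t $  match w
  3  $ <G> v v    v v t $    match v
  4  $ <G> v      v t $      match v
  5  $ <G>        t $        expand <G> ::= λ
  6  $            t $        error: stack empty but input remains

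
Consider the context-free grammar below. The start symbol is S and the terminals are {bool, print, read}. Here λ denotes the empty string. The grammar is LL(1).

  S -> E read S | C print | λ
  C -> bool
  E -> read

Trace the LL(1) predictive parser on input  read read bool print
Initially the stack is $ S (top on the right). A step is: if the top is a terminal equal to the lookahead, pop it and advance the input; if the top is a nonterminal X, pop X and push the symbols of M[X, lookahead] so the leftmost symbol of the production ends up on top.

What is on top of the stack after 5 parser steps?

C

     Stack          Input                   Action
  1  $ S            read read bool print $  expand S -> E read S
  2  $ S read E     read read bool print $  expand E -> read
  3  $ S read read  read read bool print $  match read
  4  $ S read       read bool print $       match read
  5  $ S            bool print $            expand S -> C print
Stack after step 5: $ print C (top = C).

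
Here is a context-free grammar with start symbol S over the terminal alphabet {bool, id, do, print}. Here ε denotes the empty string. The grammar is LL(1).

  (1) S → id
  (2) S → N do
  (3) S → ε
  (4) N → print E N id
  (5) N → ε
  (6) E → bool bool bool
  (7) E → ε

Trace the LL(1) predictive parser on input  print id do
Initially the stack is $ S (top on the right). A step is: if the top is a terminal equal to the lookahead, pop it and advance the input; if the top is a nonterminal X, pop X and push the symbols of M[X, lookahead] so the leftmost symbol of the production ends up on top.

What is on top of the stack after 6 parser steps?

step 1: stack=$ S  input=print id do $  — expand S → N do
step 2: stack=$ do N  input=print id do $  — expand N → print E N id
step 3: stack=$ do id N E print  input=print id do $  — match print
step 4: stack=$ do id N E  input=id do $  — expand E → ε
step 5: stack=$ do id N  input=id do $  — expand N → ε
step 6: stack=$ do id  input=id do $  — match id
Stack after step 6: $ do (top = do).

do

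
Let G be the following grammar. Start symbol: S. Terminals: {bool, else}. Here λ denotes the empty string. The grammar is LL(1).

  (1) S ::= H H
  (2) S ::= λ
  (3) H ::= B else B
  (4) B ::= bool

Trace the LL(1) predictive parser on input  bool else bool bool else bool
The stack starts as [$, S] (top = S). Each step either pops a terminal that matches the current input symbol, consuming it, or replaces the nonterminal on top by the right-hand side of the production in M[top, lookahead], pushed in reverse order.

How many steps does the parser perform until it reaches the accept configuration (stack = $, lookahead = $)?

13

      Stack            Input                            Action
   1  $ S              bool else bool bool else bool $  expand S ::= H H
   2  $ H H            bool else bool bool else bool $  expand H ::= B else B
   3  $ H B else B     bool else bool bool else bool $  expand B ::= bool
   4  $ H B else bool  bool else bool bool else bool $  match bool
   5  $ H B else       else bool bool else bool $       match else
   6  $ H B            bool bool else bool $            expand B ::= bool
   7  $ H bool         bool bool else bool $            match bool
   8  $ H              bool else bool $                 expand H ::= B else B
   9  $ B else B       bool else bool $                 expand B ::= bool
  10  $ B else bool    bool else bool $                 match bool
  11  $ B else         else bool $                      match else
  12  $ B              bool $                           expand B ::= bool
  13  $ bool           bool $                           match bool
Accept reached after 13 steps.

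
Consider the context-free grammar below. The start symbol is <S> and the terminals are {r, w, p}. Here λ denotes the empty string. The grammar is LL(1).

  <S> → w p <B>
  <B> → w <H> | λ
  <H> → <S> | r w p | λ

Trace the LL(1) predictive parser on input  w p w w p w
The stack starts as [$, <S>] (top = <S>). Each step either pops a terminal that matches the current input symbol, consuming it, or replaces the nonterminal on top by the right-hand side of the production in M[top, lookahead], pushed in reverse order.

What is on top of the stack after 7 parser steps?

w

     Stack      Input          Action
  1  $ <S>      w p w w p w $  expand <S> → w p <B>
  2  $ <B> p w  w p w w p w $  match w
  3  $ <B> p    p w w p w $    match p
  4  $ <B>      w w p w $      expand <B> → w <H>
  5  $ <H> w    w w p w $      match w
  6  $ <H>      w p w $        expand <H> → <S>
  7  $ <S>      w p w $        expand <S> → w p <B>
Stack after step 7: $ <B> p w (top = w).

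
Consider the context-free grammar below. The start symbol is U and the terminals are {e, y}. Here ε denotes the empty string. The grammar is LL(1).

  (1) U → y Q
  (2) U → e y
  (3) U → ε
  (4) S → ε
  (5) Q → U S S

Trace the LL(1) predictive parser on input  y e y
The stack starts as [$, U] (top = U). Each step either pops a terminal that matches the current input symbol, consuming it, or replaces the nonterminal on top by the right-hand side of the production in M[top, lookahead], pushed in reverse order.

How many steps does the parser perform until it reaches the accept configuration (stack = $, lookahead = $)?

8

step 1: stack=$ U  input=y e y $  — expand U → y Q
step 2: stack=$ Q y  input=y e y $  — match y
step 3: stack=$ Q  input=e y $  — expand Q → U S S
step 4: stack=$ S S U  input=e y $  — expand U → e y
step 5: stack=$ S S y e  input=e y $  — match e
step 6: stack=$ S S y  input=y $  — match y
step 7: stack=$ S S  input=$  — expand S → ε
step 8: stack=$ S  input=$  — expand S → ε
Accept reached after 8 steps.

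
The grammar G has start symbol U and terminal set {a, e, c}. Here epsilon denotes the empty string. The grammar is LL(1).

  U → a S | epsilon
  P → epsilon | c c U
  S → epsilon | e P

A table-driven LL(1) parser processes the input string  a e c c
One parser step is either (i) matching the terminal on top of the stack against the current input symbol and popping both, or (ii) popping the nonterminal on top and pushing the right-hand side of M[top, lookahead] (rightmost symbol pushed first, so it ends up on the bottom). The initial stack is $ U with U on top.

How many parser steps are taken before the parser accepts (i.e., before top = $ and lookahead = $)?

8

     Stack    Input      Action
  1  $ U      a e c c $  expand U → a S
  2  $ S a    a e c c $  match a
  3  $ S      e c c $    expand S → e P
  4  $ P e    e c c $    match e
  5  $ P      c c $      expand P → c c U
  6  $ U c c  c c $      match c
  7  $ U c    c $        match c
  8  $ U      $          expand U → epsilon
Accept reached after 8 steps.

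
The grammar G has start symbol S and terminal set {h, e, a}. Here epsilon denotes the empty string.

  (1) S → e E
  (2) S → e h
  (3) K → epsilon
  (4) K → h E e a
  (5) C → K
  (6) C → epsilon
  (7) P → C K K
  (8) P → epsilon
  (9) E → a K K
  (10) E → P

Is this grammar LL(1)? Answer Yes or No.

No

FIRST(S) = {e}
FIRST(K) = {epsilon, h}
FIRST(C) = {epsilon, h}
FIRST(P) = {epsilon, h}
FIRST(E) = {epsilon, a, h}
FOLLOW(S) = {$}
FOLLOW(K) = {$, e, h}
FOLLOW(C) = {$, e, h}
FOLLOW(P) = {$, e}
FOLLOW(E) = {$, e}
Cell M[C, $] receives both C → K and C → epsilon — the grammar is not LL(1).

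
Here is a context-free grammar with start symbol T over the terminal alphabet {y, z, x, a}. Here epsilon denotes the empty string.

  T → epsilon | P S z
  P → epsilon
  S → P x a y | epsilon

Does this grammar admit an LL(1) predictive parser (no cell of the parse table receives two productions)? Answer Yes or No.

FIRST(T) = {epsilon, x, z}
FIRST(P) = {epsilon}
FIRST(S) = {epsilon, x}
FOLLOW(T) = {$}
FOLLOW(P) = {x, z}
FOLLOW(S) = {z}
Each cell of M receives at most one production.

Yes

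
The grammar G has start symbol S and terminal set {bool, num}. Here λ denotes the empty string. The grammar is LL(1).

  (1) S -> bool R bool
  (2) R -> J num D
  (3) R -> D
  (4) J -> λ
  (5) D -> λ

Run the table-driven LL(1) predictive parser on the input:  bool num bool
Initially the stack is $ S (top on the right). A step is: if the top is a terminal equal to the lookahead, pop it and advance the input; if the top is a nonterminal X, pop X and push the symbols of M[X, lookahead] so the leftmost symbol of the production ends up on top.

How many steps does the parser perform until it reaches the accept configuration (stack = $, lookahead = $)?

7

     Stack           Input            Action
  1  $ S             bool num bool $  expand S -> bool R bool
  2  $ bool R bool   bool num bool $  match bool
  3  $ bool R        num bool $       expand R -> J num D
  4  $ bool D num J  num bool $       expand J -> λ
  5  $ bool D num    num bool $       match num
  6  $ bool D        bool $           expand D -> λ
  7  $ bool          bool $           match bool
Accept reached after 7 steps.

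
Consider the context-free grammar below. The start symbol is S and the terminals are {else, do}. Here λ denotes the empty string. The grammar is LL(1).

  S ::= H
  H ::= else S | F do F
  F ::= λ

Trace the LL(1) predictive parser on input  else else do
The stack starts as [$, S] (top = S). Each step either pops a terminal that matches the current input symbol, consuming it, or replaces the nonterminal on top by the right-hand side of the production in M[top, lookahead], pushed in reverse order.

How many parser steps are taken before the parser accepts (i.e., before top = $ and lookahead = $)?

step 1: stack=$ S  input=else else do $  — expand S ::= H
step 2: stack=$ H  input=else else do $  — expand H ::= else S
step 3: stack=$ S else  input=else else do $  — match else
step 4: stack=$ S  input=else do $  — expand S ::= H
step 5: stack=$ H  input=else do $  — expand H ::= else S
step 6: stack=$ S else  input=else do $  — match else
step 7: stack=$ S  input=do $  — expand S ::= H
step 8: stack=$ H  input=do $  — expand H ::= F do F
step 9: stack=$ F do F  input=do $  — expand F ::= λ
step 10: stack=$ F do  input=do $  — match do
step 11: stack=$ F  input=$  — expand F ::= λ
Accept reached after 11 steps.

11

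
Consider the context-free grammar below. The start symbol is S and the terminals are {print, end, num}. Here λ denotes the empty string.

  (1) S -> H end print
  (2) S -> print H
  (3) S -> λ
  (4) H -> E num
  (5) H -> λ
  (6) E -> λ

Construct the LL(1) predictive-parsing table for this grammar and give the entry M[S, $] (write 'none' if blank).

S -> λ

FIRST(E): from E->λ we get {λ}. So FIRST(E) = {λ}.
FIRST(H): from H->E num we get {num}; from H->λ we get {λ}. So FIRST(H) = {λ, num}.
FIRST(S): from S->H end print we get {end, num}; from S->print H we get {print}; from S->λ we get {λ}. So FIRST(S) = {λ, end, num, print}.
FOLLOW(S) includes $ since S is the start symbol.
FOLLOW(S): S appears on no right-hand side. Thus FOLLOW(S) = {$}.
For S -> H end print: FIRST(H end print) = {end, num}, so it goes in M[S, t] for t ∈ {end, num}.
For S -> print H: FIRST(print H) = {print}, so it goes in M[S, t] for t ∈ {print}.
For S -> λ: FIRST(λ) = {λ}, so it goes in M[S, t] for t ∈ {}; since λ ∈ FIRST, also for every t ∈ FOLLOW(S) = {$}.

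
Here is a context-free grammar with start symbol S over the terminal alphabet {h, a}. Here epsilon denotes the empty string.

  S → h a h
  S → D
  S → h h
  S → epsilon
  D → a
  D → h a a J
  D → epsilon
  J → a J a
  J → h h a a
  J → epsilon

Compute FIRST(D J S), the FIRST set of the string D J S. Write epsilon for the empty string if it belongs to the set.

{epsilon, a, h}

FIRST(D) = {epsilon, a, h}
FIRST(J) = {epsilon, a, h}
FIRST(S) = {epsilon, a, h}  (via D)
FIRST(D J S): take FIRST of each symbol in turn, carrying on past any symbol whose FIRST contains epsilon; result {epsilon, a, h}.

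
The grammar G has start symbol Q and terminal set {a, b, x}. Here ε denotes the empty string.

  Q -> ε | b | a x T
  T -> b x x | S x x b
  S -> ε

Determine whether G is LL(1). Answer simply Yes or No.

FIRST(Q) = {ε, a, b}
FIRST(T) = {b, x}
FIRST(S) = {ε}
FOLLOW(Q) = {$}
FOLLOW(T) = {$}
FOLLOW(S) = {x}
Each cell of M receives at most one production.

Yes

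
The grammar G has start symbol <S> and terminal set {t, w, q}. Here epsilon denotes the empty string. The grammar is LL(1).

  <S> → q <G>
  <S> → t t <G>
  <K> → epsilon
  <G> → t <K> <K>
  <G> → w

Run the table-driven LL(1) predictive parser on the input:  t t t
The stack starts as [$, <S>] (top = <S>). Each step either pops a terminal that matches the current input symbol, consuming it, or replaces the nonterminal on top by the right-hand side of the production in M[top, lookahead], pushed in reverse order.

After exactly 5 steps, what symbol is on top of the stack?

     Stack        Input    Action
  1  $ <S>        t t t $  expand <S> → t t <G>
  2  $ <G> t t    t t t $  match t
  3  $ <G> t      t t $    match t
  4  $ <G>        t $      expand <G> → t <K> <K>
  5  $ <K> <K> t  t $      match t
Stack after step 5: $ <K> <K> (top = <K>).

<K>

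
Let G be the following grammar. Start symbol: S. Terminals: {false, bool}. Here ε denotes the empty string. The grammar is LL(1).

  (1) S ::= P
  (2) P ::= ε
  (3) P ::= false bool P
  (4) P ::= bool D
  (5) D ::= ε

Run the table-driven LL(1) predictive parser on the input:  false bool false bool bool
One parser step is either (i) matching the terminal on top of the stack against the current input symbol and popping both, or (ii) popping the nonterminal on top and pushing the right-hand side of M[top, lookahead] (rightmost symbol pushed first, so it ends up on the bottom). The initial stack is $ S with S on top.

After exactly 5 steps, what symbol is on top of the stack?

step 1: stack=$ S  input=false bool false bool bool $  — expand S ::= P
step 2: stack=$ P  input=false bool false bool bool $  — expand P ::= false bool P
step 3: stack=$ P bool false  input=false bool false bool bool $  — match false
step 4: stack=$ P bool  input=bool false bool bool $  — match bool
step 5: stack=$ P  input=false bool bool $  — expand P ::= false bool P
Stack after step 5: $ P bool false (top = false).

false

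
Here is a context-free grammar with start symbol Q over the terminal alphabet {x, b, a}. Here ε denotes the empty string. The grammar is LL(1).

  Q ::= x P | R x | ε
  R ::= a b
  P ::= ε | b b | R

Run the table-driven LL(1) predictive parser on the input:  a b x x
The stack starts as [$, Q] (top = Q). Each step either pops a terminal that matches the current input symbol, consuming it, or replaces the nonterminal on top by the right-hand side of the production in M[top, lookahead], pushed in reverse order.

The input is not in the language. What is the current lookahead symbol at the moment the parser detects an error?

x

step 1: stack=$ Q  input=a b x x $  — expand Q ::= R x
step 2: stack=$ x R  input=a b x x $  — expand R ::= a b
step 3: stack=$ x b a  input=a b x x $  — match a
step 4: stack=$ x b  input=b x x $  — match b
step 5: stack=$ x  input=x x $  — match x
step 6: stack=$  input=x $  — error: stack empty but input remains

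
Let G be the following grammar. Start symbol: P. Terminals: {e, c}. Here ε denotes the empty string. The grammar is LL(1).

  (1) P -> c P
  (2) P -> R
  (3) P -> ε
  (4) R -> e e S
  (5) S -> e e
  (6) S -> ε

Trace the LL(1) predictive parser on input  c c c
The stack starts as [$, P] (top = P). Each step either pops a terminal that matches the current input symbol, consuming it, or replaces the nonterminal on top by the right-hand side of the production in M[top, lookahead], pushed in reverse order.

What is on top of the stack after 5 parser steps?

     Stack  Input    Action
  1  $ P    c c c $  expand P -> c P
  2  $ P c  c c c $  match c
  3  $ P    c c $    expand P -> c P
  4  $ P c  c c $    match c
  5  $ P    c $      expand P -> c P
Stack after step 5: $ P c (top = c).

c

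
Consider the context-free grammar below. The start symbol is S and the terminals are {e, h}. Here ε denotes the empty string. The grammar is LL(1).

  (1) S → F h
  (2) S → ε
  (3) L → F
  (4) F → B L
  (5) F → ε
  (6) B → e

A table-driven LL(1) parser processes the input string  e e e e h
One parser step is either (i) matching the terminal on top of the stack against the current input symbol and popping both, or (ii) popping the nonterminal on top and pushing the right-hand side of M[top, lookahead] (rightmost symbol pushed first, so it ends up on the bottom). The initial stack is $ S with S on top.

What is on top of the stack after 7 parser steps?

step 1: stack=$ S  input=e e e e h $  — expand S → F h
step 2: stack=$ h F  input=e e e e h $  — expand F → B L
step 3: stack=$ h L B  input=e e e e h $  — expand B → e
step 4: stack=$ h L e  input=e e e e h $  — match e
step 5: stack=$ h L  input=e e e h $  — expand L → F
step 6: stack=$ h F  input=e e e h $  — expand F → B L
step 7: stack=$ h L B  input=e e e h $  — expand B → e
Stack after step 7: $ h L e (top = e).

e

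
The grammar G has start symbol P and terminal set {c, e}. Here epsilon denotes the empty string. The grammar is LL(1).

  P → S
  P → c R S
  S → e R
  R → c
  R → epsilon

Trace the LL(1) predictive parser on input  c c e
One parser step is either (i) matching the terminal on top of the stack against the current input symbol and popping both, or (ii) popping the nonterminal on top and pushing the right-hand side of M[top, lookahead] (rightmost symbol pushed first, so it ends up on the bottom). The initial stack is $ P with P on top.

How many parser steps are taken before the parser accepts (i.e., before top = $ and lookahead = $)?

step 1: stack=$ P  input=c c e $  — expand P → c R S
step 2: stack=$ S R c  input=c c e $  — match c
step 3: stack=$ S R  input=c e $  — expand R → c
step 4: stack=$ S c  input=c e $  — match c
step 5: stack=$ S  input=e $  — expand S → e R
step 6: stack=$ R e  input=e $  — match e
step 7: stack=$ R  input=$  — expand R → epsilon
Accept reached after 7 steps.

7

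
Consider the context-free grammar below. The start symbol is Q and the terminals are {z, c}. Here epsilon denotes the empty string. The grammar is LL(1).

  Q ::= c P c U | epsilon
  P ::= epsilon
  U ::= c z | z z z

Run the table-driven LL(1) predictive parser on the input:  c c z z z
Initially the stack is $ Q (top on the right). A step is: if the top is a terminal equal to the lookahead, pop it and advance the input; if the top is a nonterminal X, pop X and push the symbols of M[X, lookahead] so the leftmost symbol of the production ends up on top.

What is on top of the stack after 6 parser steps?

z

step 1: stack=$ Q  input=c c z z z $  — expand Q ::= c P c U
step 2: stack=$ U c P c  input=c c z z z $  — match c
step 3: stack=$ U c P  input=c z z z $  — expand P ::= epsilon
step 4: stack=$ U c  input=c z z z $  — match c
step 5: stack=$ U  input=z z z $  — expand U ::= z z z
step 6: stack=$ z z z  input=z z z $  — match z
Stack after step 6: $ z z (top = z).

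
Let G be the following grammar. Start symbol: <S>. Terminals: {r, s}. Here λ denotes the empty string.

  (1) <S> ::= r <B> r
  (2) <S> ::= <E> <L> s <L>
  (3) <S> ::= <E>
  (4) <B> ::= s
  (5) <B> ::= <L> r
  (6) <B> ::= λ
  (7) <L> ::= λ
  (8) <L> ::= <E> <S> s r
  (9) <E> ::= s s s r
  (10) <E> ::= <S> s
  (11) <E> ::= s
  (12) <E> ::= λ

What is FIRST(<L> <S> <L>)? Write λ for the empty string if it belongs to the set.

{λ, r, s}

FIRST(<S>) = {λ, r, s}  (via <E> <L> s <L>, <E>)
FIRST(<E>) = {λ, r, s}  (via <S> s)
FIRST(<L>) = {λ, r, s}  (via <E> <S> s r)
FIRST(<B>) = {λ, r, s}  (via <L> r)
FIRST(<L> <S> <L>): take FIRST of each symbol in turn, carrying on past any symbol whose FIRST contains λ; result {λ, r, s}.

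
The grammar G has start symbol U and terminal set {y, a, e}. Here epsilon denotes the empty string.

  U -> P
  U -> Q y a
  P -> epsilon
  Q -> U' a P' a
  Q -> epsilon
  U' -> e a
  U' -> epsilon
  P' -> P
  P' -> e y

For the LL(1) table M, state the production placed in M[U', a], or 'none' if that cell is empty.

FIRST(P) = {epsilon}
FIRST(U') = {epsilon, e}
FIRST(Q) = {epsilon, a, e}  (via U' a P' a)
FIRST(P') = {epsilon, e}  (via P)
FIRST(U) = {epsilon, a, e, y}  (via P, Q y a)
FOLLOW(U) includes $ since U is the start symbol.
FOLLOW(U'): in Q->U' a P' a, U' is followed by a P' a with FIRST {a}. Thus FOLLOW(U') = {a}.
For U' -> e a: FIRST(e a) = {e}, so it goes in M[U', t] for t ∈ {e}.
For U' -> epsilon: FIRST(epsilon) = {epsilon}, so it goes in M[U', t] for t ∈ {}; since epsilon ∈ FIRST, also for every t ∈ FOLLOW(U') = {a}.

U' -> epsilon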